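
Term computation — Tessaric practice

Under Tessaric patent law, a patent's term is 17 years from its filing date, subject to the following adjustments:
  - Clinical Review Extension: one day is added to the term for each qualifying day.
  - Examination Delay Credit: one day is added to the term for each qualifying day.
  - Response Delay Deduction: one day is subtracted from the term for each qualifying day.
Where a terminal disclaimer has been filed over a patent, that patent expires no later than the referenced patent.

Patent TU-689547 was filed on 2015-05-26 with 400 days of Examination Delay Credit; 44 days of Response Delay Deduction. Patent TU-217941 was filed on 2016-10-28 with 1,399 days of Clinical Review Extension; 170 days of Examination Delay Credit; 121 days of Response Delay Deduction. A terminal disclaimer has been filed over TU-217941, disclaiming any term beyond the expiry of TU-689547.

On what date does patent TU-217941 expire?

Natural term of TU-217941:
  Base: filing + 17 years → 28 October 2033.
  Clinical Review Extension: +1399 days → 27 August 2037.
  Examination Delay Credit: +170 days → 13 February 2038.
  Response Delay Deduction: −121 days → 15 October 2037.
Expiry of referenced patent TU-689547:
  Base: filing + 17 years → 26 May 2032.
  Examination Delay Credit: +400 days → 30 June 2033.
  Response Delay Deduction: −44 days → 17 May 2033.
Terminal disclaimer: TU-217941 expires on the earlier of 15 October 2037 and 17 May 2033.

May 17, 2033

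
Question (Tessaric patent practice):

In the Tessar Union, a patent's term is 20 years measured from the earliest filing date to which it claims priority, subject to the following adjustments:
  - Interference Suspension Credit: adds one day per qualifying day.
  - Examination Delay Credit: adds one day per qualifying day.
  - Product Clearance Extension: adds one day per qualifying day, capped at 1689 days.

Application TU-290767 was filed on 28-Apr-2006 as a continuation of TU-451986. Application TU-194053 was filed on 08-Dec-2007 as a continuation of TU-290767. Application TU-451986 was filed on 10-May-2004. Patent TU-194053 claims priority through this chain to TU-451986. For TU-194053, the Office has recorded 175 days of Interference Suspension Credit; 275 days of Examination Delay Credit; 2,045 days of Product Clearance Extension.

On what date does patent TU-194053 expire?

March 19, 2030

Earliest priority filing: 10 May 2004.
Base term: 10 May 2004 + 20 years → 10 May 2024.
Interference Suspension Credit: +175 days → 1 November 2024.
Examination Delay Credit: +275 days → 3 August 2025.
Product Clearance Extension: 2045 days claimed exceeds the 1689-day cap, so +1689 days → 19 March 2030.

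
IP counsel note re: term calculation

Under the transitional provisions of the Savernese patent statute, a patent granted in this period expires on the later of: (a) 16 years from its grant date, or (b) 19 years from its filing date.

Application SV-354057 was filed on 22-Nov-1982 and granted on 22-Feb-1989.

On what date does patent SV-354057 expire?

2005-02-22

(a) grant + 16 years → 22 February 2005.
(b) filing + 19 years → 22 November 2001.
Later of the two: 22 February 2005.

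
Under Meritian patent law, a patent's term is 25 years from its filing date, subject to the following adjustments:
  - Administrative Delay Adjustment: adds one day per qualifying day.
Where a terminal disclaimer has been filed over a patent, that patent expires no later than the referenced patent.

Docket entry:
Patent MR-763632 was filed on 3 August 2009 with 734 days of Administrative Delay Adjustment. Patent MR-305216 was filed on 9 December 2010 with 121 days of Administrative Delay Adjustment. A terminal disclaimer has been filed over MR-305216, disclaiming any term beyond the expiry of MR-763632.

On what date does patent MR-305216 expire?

Natural term of MR-305216:
  Base: filing + 25 years → 9 December 2035.
  Administrative Delay Adjustment: +121 days → 8 April 2036.
Expiry of referenced patent MR-763632:
  Base: filing + 25 years → 3 August 2034.
  Administrative Delay Adjustment: +734 days → 6 August 2036.
Terminal disclaimer: MR-305216 expires on the earlier of 8 April 2036 and 6 August 2036.

2036-04-08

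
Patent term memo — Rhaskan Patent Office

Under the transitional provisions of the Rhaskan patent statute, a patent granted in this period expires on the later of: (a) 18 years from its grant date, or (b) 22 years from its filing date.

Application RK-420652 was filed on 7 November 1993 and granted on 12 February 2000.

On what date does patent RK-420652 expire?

February 12, 2018

(a) grant + 18 years → 12 February 2018.
(b) filing + 22 years → 7 November 2015.
Later of the two: 12 February 2018.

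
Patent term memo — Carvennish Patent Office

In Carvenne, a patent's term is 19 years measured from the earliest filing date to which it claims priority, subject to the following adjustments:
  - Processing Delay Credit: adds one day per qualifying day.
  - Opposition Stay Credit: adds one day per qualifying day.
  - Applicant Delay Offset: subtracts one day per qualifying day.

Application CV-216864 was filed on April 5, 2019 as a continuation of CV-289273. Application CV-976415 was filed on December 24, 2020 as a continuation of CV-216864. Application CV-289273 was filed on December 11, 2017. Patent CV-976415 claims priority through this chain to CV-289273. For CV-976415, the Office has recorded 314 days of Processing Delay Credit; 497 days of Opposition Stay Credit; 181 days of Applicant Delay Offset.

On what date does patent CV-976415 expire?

September 2, 2038

Earliest priority filing: 11 December 2017.
Base term: 11 December 2017 + 19 years → 11 December 2036.
Processing Delay Credit: +314 days → 21 October 2037.
Opposition Stay Credit: +497 days → 2 March 2039.
Applicant Delay Offset: −181 days → 2 September 2038.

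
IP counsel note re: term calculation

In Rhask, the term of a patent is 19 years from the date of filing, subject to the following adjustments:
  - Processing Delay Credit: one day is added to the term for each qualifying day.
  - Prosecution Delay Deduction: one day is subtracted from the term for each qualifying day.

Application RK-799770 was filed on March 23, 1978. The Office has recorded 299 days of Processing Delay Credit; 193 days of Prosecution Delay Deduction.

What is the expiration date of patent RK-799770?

Base term: filing date + 19 years → 23 March 1997.
Processing Delay Credit: +299 days → 16 January 1998.
Prosecution Delay Deduction: −193 days → 7 July 1997.

July 7, 1997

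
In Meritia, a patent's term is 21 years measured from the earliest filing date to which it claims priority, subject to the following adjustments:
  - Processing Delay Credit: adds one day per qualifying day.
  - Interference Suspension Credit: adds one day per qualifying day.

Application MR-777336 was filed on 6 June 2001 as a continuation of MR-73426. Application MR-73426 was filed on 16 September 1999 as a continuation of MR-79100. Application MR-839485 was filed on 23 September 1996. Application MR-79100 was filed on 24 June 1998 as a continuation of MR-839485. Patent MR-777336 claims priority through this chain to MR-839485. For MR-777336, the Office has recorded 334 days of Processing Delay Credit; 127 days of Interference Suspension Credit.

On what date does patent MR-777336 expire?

Earliest priority filing: 23 September 1996.
Base term: 23 September 1996 + 21 years → 23 September 2017.
Processing Delay Credit: +334 days → 23 August 2018.
Interference Suspension Credit: +127 days → 28 December 2018.

December 28, 2018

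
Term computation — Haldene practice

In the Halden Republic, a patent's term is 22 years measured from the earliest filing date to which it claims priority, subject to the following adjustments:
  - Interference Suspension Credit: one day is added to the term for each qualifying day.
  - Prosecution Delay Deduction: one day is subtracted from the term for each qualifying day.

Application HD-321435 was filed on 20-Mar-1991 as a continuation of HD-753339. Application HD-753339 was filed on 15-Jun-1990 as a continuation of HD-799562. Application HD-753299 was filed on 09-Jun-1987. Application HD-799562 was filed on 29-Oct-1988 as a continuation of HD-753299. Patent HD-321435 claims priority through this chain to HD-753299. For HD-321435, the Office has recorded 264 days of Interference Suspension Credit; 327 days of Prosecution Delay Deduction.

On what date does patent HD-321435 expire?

April 7, 2009

Earliest priority filing: 9 June 1987.
Base term: 9 June 1987 + 22 years → 9 June 2009.
Interference Suspension Credit: +264 days → 28 February 2010.
Prosecution Delay Deduction: −327 days → 7 April 2009.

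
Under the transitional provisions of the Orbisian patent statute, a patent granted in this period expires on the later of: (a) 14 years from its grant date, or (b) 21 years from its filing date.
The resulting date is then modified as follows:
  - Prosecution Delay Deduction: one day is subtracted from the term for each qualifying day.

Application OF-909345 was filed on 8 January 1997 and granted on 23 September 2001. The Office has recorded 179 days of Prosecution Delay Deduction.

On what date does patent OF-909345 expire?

July 13, 2017

(a) grant + 14 years → 23 September 2015.
(b) filing + 21 years → 8 January 2018.
Later of the two: 8 January 2018.
Prosecution Delay Deduction: −179 days → 13 July 2017.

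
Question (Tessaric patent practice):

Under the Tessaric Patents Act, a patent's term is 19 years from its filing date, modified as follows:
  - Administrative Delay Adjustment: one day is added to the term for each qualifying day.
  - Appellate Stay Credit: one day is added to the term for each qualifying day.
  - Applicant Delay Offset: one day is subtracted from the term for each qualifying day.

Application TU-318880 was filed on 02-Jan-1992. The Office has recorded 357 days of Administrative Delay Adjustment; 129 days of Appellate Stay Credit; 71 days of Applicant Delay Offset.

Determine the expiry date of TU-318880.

Base term: filing date + 19 years → 2 January 2011.
Administrative Delay Adjustment: +357 days → 25 December 2011.
Appellate Stay Credit: +129 days → 2 May 2012.
Applicant Delay Offset: −71 days → 21 February 2012.

February 21, 2012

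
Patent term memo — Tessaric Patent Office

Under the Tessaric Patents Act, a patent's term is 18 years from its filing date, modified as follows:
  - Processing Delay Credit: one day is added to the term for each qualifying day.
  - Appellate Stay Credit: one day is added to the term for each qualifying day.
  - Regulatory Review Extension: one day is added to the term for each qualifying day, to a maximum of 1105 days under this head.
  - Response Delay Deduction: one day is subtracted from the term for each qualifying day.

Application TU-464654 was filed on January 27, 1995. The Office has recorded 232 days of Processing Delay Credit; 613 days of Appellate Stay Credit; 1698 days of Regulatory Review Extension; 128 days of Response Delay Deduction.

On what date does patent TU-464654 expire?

2018-01-23

Base term: filing date + 18 years → 27 January 2013.
Processing Delay Credit: +232 days → 16 September 2013.
Appellate Stay Credit: +613 days → 22 May 2015.
Regulatory Review Extension: 1698 days claimed exceeds the 1105-day cap, so +1105 days → 31 May 2018.
Response Delay Deduction: −128 days → 23 January 2018.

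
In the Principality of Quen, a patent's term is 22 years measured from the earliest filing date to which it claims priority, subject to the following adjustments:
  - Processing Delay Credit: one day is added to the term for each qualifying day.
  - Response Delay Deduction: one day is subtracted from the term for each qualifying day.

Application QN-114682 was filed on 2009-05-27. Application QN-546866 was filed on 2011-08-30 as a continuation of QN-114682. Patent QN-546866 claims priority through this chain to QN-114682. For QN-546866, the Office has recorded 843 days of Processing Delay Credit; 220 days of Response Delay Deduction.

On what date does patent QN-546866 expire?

Earliest priority filing: 27 May 2009.
Base term: 27 May 2009 + 22 years → 27 May 2031.
Processing Delay Credit: +843 days → 16 September 2033.
Response Delay Deduction: −220 days → 8 February 2033.

February 8, 2033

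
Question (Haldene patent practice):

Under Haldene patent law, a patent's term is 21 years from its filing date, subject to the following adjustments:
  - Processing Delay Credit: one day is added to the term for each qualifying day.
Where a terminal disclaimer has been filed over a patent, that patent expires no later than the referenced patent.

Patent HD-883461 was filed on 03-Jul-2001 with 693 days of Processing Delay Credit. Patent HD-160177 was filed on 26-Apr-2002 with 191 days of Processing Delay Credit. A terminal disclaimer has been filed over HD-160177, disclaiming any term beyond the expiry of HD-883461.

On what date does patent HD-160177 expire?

Natural term of HD-160177:
  Base: filing + 21 years → 26 April 2023.
  Processing Delay Credit: +191 days → 3 November 2023.
Expiry of referenced patent HD-883461:
  Base: filing + 21 years → 3 July 2022.
  Processing Delay Credit: +693 days → 26 May 2024.
Terminal disclaimer: HD-160177 expires on the earlier of 3 November 2023 and 26 May 2024.

2023-11-03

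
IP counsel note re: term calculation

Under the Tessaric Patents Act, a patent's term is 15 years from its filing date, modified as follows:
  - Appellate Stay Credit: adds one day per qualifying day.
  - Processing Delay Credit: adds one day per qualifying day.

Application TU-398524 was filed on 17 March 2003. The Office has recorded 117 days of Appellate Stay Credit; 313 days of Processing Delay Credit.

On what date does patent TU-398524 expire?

2019-05-21

Base term: filing date + 15 years → 17 March 2018.
Appellate Stay Credit: +117 days → 12 July 2018.
Processing Delay Credit: +313 days → 21 May 2019.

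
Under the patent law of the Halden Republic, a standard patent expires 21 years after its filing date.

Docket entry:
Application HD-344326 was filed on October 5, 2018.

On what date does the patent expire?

2039-10-05

Filing date + 21 years → 5 October 2039.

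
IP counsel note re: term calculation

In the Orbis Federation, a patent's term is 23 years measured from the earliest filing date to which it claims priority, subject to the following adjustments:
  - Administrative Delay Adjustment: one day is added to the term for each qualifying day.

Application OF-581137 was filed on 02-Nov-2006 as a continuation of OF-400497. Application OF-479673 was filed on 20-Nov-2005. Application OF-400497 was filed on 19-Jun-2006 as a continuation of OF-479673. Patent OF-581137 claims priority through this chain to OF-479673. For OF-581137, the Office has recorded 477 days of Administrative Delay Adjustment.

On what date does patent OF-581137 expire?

March 12, 2030

Earliest priority filing: 20 November 2005.
Base term: 20 November 2005 + 23 years → 20 November 2028.
Administrative Delay Adjustment: +477 days → 12 March 2030.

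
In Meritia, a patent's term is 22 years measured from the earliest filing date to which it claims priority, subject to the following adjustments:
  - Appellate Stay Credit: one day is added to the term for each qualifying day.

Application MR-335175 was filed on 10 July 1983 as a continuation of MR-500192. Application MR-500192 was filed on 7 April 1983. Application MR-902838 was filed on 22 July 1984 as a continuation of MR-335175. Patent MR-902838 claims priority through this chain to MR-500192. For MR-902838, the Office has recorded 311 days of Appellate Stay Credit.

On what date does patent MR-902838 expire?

Earliest priority filing: 7 April 1983.
Base term: 7 April 1983 + 22 years → 7 April 2005.
Appellate Stay Credit: +311 days → 12 February 2006.

February 12, 2006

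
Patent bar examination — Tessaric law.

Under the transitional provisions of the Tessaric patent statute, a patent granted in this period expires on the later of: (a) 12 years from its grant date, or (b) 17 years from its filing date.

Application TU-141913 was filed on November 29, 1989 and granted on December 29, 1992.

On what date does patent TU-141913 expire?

(a) grant + 12 years → 29 December 2004.
(b) filing + 17 years → 29 November 2006.
Later of the two: 29 November 2006.

2006-11-29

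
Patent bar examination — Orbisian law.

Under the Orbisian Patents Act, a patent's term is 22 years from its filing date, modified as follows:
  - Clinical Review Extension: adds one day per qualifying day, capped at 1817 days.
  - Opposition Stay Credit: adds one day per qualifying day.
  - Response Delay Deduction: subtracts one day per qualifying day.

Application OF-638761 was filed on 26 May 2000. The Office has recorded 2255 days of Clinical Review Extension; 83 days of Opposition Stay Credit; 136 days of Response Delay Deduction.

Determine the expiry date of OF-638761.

2027-03-25

Base term: filing date + 22 years → 26 May 2022.
Clinical Review Extension: 2255 days claimed exceeds the 1817-day cap, so +1817 days → 17 May 2027.
Opposition Stay Credit: +83 days → 8 August 2027.
Response Delay Deduction: −136 days → 25 March 2027.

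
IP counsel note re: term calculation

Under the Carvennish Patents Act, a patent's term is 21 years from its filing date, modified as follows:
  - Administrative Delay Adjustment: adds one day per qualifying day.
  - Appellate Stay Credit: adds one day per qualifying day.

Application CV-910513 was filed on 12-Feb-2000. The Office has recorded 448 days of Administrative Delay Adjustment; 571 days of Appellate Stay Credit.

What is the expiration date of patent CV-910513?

Base term: filing date + 21 years → 12 February 2021.
Administrative Delay Adjustment: +448 days → 6 May 2022.
Appellate Stay Credit: +571 days → 28 November 2023.

2023-11-28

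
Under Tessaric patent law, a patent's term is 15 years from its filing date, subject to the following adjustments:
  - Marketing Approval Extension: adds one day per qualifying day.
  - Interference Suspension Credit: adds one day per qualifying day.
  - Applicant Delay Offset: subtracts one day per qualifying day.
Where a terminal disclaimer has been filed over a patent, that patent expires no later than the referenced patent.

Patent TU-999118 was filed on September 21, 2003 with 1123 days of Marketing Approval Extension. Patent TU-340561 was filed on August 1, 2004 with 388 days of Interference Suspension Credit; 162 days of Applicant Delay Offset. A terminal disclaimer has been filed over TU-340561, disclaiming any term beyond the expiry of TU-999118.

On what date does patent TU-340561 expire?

Natural term of TU-340561:
  Base: filing + 15 years → 1 August 2019.
  Interference Suspension Credit: +388 days → 23 August 2020.
  Applicant Delay Offset: −162 days → 14 March 2020.
Expiry of referenced patent TU-999118:
  Base: filing + 15 years → 21 September 2018.
  Marketing Approval Extension: +1123 days → 18 October 2021.
Terminal disclaimer: TU-340561 expires on the earlier of 14 March 2020 and 18 October 2021.

2020-03-14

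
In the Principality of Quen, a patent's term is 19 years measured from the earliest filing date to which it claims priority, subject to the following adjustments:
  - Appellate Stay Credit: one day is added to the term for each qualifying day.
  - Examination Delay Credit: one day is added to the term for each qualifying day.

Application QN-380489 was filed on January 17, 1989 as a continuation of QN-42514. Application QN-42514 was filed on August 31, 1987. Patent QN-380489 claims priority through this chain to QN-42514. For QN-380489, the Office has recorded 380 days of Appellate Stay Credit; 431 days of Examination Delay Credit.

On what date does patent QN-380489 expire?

Earliest priority filing: 31 August 1987.
Base term: 31 August 1987 + 19 years → 31 August 2006.
Appellate Stay Credit: +380 days → 15 September 2007.
Examination Delay Credit: +431 days → 19 November 2008.

November 19, 2008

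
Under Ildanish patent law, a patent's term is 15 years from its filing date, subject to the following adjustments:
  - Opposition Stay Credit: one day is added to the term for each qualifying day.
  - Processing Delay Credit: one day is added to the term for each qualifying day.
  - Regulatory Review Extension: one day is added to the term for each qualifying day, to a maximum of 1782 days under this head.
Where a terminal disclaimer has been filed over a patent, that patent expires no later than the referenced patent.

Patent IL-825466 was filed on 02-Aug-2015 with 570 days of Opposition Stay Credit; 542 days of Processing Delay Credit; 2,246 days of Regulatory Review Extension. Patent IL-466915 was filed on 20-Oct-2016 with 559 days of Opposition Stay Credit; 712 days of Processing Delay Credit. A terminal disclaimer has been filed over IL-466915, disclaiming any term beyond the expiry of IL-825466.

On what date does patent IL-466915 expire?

Natural term of IL-466915:
  Base: filing + 15 years → 20 October 2031.
  Opposition Stay Credit: +559 days → 1 May 2033.
  Processing Delay Credit: +712 days → 13 April 2035.
Expiry of referenced patent IL-825466:
  Base: filing + 15 years → 2 August 2030.
  Opposition Stay Credit: +570 days → 23 February 2032.
  Processing Delay Credit: +542 days → 18 August 2033.
  Regulatory Review Extension: 2246 days claimed exceeds the 1782-day cap, so +1782 days → 5 July 2038.
Terminal disclaimer: IL-466915 expires on the earlier of 13 April 2035 and 5 July 2038.

2035-04-13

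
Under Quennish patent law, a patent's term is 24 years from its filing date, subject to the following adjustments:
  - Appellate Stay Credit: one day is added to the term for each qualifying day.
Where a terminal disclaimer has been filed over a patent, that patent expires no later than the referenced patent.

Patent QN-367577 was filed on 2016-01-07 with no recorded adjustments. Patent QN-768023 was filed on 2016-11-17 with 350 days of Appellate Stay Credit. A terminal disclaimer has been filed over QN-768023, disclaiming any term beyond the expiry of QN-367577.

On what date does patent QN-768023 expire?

2040-01-07

Natural term of QN-768023:
  Base: filing + 24 years → 17 November 2040.
  Appellate Stay Credit: +350 days → 2 November 2041.
Expiry of referenced patent QN-367577:
  Base: filing + 24 years → 7 January 2040.
Terminal disclaimer: QN-768023 expires on the earlier of 2 November 2041 and 7 January 2040.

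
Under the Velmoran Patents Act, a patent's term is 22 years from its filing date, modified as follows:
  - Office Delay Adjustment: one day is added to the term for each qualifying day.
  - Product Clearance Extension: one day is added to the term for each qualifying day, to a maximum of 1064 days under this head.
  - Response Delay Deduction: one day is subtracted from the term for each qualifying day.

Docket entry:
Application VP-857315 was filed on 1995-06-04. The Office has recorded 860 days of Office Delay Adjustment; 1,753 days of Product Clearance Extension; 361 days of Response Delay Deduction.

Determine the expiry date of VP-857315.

2021-09-14

Base term: filing date + 22 years → 4 June 2017.
Office Delay Adjustment: +860 days → 12 October 2019.
Product Clearance Extension: 1753 days claimed exceeds the 1064-day cap, so +1064 days → 10 September 2022.
Response Delay Deduction: −361 days → 14 September 2021.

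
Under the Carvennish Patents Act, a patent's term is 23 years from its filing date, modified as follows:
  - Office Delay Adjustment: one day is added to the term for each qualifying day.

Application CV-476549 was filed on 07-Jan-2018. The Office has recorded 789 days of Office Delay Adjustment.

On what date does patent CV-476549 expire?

Base term: filing date + 23 years → 7 January 2041.
Office Delay Adjustment: +789 days → 7 March 2043.

March 7, 2043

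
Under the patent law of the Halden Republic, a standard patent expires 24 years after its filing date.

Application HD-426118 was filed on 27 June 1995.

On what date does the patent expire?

Filing date + 24 years → 27 June 2019.

2019-06-27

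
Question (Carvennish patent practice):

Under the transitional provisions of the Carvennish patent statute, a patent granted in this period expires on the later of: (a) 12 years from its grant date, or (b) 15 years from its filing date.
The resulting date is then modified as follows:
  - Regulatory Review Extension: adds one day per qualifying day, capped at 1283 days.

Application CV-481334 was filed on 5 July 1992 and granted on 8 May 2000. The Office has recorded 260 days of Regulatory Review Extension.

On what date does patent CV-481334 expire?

2013-01-23

(a) grant + 12 years → 8 May 2012.
(b) filing + 15 years → 5 July 2007.
Later of the two: 8 May 2012.
Regulatory Review Extension: 260 days (within the 1283-day cap) → +260 days → 23 January 2013.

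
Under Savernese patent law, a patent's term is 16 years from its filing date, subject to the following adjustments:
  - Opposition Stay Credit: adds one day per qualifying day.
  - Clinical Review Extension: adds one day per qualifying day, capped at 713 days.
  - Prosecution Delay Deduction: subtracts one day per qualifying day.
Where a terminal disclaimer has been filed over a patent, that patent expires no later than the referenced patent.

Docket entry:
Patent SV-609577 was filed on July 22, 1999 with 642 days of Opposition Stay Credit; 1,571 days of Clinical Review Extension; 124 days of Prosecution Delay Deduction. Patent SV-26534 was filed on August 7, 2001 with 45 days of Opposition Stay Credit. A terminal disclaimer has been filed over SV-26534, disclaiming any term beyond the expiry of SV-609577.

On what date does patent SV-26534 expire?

September 21, 2017

Natural term of SV-26534:
  Base: filing + 16 years → 7 August 2017.
  Opposition Stay Credit: +45 days → 21 September 2017.
Expiry of referenced patent SV-609577:
  Base: filing + 16 years → 22 July 2015.
  Opposition Stay Credit: +642 days → 24 April 2017.
  Clinical Review Extension: 1571 days claimed exceeds the 713-day cap, so +713 days → 7 April 2019.
  Prosecution Delay Deduction: −124 days → 4 December 2018.
Terminal disclaimer: SV-26534 expires on the earlier of 21 September 2017 and 4 December 2018.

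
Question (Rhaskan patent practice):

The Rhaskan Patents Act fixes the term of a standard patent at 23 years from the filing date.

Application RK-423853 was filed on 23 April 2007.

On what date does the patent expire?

Filing date + 23 years → 23 April 2030.

2030-04-23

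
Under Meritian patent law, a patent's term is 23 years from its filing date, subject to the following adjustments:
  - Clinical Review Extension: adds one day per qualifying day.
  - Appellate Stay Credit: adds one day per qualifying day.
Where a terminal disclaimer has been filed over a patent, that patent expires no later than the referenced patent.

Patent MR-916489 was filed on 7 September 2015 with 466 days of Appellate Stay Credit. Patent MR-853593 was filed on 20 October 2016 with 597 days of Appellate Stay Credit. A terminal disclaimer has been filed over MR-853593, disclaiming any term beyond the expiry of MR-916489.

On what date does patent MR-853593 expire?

December 17, 2039

Natural term of MR-853593:
  Base: filing + 23 years → 20 October 2039.
  Appellate Stay Credit: +597 days → 8 June 2041.
Expiry of referenced patent MR-916489:
  Base: filing + 23 years → 7 September 2038.
  Appellate Stay Credit: +466 days → 17 December 2039.
Terminal disclaimer: MR-853593 expires on the earlier of 8 June 2041 and 17 December 2039.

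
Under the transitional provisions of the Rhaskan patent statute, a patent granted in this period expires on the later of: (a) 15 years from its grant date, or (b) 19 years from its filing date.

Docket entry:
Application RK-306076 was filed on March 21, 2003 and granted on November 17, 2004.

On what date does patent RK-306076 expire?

(a) grant + 15 years → 17 November 2019.
(b) filing + 19 years → 21 March 2022.
Later of the two: 21 March 2022.

March 21, 2022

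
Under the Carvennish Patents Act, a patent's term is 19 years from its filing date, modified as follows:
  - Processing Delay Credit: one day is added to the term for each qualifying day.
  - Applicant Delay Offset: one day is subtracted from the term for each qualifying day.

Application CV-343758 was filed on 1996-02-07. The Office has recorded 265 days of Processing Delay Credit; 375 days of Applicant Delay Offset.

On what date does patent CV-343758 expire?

Base term: filing date + 19 years → 7 February 2015.
Processing Delay Credit: +265 days → 30 October 2015.
Applicant Delay Offset: −375 days → 20 October 2014.

October 20, 2014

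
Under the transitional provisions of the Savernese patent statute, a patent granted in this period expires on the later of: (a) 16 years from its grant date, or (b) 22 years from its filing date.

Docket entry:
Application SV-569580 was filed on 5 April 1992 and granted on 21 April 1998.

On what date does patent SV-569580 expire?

(a) grant + 16 years → 21 April 2014.
(b) filing + 22 years → 5 April 2014.
Later of the two: 21 April 2014.

April 21, 2014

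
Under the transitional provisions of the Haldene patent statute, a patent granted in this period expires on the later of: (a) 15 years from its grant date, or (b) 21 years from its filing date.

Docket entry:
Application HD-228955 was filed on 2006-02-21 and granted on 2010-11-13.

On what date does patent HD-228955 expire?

(a) grant + 15 years → 13 November 2025.
(b) filing + 21 years → 21 February 2027.
Later of the two: 21 February 2027.

February 21, 2027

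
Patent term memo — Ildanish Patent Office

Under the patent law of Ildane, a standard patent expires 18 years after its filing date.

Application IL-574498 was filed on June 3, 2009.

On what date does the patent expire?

Filing date + 18 years → 3 June 2027.

2027-06-03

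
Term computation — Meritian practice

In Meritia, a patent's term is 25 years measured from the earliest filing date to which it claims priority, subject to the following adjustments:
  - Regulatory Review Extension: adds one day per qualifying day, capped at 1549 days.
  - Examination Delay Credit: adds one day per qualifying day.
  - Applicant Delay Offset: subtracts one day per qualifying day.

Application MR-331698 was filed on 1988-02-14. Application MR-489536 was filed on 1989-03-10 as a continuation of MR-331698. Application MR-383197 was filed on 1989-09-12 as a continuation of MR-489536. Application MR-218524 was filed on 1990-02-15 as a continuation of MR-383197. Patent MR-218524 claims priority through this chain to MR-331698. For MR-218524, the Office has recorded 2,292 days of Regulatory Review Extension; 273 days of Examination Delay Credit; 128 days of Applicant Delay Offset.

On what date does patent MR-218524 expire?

October 5, 2017

Earliest priority filing: 14 February 1988.
Base term: 14 February 1988 + 25 years → 14 February 2013.
Regulatory Review Extension: 2292 days claimed exceeds the 1549-day cap, so +1549 days → 13 May 2017.
Examination Delay Credit: +273 days → 10 February 2018.
Applicant Delay Offset: −128 days → 5 October 2017.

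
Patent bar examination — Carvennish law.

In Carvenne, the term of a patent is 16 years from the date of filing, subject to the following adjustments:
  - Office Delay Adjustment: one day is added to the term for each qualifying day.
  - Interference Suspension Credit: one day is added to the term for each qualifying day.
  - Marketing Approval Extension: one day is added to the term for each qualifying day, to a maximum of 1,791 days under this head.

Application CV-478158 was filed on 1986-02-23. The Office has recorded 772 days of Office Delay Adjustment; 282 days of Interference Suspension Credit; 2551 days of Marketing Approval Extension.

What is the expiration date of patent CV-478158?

December 8, 2009

Base term: filing date + 16 years → 23 February 2002.
Office Delay Adjustment: +772 days → 5 April 2004.
Interference Suspension Credit: +282 days → 12 January 2005.
Marketing Approval Extension: 2551 days claimed exceeds the 1791-day cap, so +1791 days → 8 December 2009.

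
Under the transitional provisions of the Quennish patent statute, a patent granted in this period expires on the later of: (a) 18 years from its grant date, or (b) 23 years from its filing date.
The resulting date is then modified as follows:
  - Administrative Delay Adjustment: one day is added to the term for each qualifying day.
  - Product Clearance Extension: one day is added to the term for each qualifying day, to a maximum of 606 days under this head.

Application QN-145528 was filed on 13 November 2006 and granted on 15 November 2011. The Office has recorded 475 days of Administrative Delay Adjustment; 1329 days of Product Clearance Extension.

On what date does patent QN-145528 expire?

October 31, 2032

(a) grant + 18 years → 15 November 2029.
(b) filing + 23 years → 13 November 2029.
Later of the two: 15 November 2029.
Administrative Delay Adjustment: +475 days → 5 March 2031.
Product Clearance Extension: 1329 days claimed exceeds the 606-day cap, so +606 days → 31 October 2032.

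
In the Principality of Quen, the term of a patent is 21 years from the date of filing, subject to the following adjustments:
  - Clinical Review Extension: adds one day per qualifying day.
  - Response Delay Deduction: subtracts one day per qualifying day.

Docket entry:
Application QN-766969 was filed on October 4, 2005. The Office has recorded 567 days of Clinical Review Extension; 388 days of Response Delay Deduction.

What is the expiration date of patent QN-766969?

Base term: filing date + 21 years → 4 October 2026.
Clinical Review Extension: +567 days → 23 April 2028.
Response Delay Deduction: −388 days → 1 April 2027.

April 1, 2027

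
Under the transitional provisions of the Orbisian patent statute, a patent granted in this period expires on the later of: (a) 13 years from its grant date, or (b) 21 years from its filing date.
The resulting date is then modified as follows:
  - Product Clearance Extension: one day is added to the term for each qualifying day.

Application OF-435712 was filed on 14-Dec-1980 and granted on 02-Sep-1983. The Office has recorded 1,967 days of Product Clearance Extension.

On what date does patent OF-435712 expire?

(a) grant + 13 years → 2 September 1996.
(b) filing + 21 years → 14 December 2001.
Later of the two: 14 December 2001.
Product Clearance Extension: +1967 days → 4 May 2007.

2007-05-04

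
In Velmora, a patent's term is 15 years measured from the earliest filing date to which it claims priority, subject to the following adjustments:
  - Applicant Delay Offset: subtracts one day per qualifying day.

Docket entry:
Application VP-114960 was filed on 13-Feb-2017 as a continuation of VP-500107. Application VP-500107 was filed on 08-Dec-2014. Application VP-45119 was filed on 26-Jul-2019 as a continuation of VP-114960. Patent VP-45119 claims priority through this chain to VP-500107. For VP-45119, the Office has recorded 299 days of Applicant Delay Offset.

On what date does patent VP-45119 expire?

February 12, 2029

Earliest priority filing: 8 December 2014.
Base term: 8 December 2014 + 15 years → 8 December 2029.
Applicant Delay Offset: −299 days → 12 February 2029.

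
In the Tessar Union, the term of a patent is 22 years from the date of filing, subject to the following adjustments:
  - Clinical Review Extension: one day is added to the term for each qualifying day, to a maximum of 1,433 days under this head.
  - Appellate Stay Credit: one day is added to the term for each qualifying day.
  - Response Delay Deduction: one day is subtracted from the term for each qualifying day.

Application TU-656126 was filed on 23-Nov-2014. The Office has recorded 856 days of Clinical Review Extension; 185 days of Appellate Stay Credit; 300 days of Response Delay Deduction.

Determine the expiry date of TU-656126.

2038-12-04

Base term: filing date + 22 years → 23 November 2036.
Clinical Review Extension: 856 days (within the 1433-day cap) → +856 days → 29 March 2039.
Appellate Stay Credit: +185 days → 30 September 2039.
Response Delay Deduction: −300 days → 4 December 2038.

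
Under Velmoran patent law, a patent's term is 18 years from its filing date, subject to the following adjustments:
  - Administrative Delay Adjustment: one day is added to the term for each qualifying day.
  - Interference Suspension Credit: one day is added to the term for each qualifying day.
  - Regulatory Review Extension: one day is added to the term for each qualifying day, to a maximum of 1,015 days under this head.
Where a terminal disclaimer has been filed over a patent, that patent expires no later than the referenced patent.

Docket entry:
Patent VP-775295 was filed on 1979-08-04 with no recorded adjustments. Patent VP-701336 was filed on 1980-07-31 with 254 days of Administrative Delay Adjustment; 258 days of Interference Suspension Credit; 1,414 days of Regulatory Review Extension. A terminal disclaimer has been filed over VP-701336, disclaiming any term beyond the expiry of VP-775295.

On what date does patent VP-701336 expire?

August 4, 1997

Natural term of VP-701336:
  Base: filing + 18 years → 31 July 1998.
  Administrative Delay Adjustment: +254 days → 11 April 1999.
  Interference Suspension Credit: +258 days → 25 December 1999.
  Regulatory Review Extension: 1414 days claimed exceeds the 1015-day cap, so +1015 days → 5 October 2002.
Expiry of referenced patent VP-775295:
  Base: filing + 18 years → 4 August 1997.
Terminal disclaimer: VP-701336 expires on the earlier of 5 October 2002 and 4 August 1997.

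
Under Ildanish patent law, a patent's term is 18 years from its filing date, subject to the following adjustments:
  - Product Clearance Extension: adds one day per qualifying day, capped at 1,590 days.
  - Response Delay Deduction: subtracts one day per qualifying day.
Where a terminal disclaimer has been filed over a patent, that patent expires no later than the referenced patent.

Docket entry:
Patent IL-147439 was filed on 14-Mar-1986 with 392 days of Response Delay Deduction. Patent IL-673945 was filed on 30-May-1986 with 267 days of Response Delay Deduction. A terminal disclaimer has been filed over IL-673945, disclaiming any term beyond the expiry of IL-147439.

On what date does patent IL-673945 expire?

February 16, 2003

Natural term of IL-673945:
  Base: filing + 18 years → 30 May 2004.
  Response Delay Deduction: −267 days → 6 September 2003.
Expiry of referenced patent IL-147439:
  Base: filing + 18 years → 14 March 2004.
  Response Delay Deduction: −392 days → 16 February 2003.
Terminal disclaimer: IL-673945 expires on the earlier of 6 September 2003 and 16 February 2003.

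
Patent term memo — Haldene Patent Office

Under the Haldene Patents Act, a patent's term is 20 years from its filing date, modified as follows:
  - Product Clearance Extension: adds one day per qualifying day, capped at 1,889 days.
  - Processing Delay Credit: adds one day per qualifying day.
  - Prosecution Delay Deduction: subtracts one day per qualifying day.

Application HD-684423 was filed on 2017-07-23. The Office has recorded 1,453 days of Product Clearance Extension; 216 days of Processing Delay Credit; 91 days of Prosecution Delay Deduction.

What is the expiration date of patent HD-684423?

November 17, 2041

Base term: filing date + 20 years → 23 July 2037.
Product Clearance Extension: 1453 days (within the 1889-day cap) → +1453 days → 15 July 2041.
Processing Delay Credit: +216 days → 16 February 2042.
Prosecution Delay Deduction: −91 days → 17 November 2041.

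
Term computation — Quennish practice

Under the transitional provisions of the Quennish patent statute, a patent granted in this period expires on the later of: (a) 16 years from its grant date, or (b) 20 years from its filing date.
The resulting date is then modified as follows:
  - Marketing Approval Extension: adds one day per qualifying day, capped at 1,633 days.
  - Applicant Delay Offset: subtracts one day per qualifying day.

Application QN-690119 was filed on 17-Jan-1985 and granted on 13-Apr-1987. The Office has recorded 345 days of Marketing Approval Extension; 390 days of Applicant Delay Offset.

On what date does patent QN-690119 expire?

December 3, 2004

(a) grant + 16 years → 13 April 2003.
(b) filing + 20 years → 17 January 2005.
Later of the two: 17 January 2005.
Marketing Approval Extension: 345 days (within the 1633-day cap) → +345 days → 28 December 2005.
Applicant Delay Offset: −390 days → 3 December 2004.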